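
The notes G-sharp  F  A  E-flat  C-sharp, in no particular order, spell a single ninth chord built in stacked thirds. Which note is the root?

Arranged so that each adjacent pair is a third by letter name: F – A – C-sharp – E-flat – G-sharp.
The bottom of that stack, F, is the root (this is F dominant seventh sharp nine sharp five).

F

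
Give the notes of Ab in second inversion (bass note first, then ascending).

Eb  Ab  C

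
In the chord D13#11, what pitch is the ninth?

Root of D13#11 = D. The 9th is a major 9th: D up a major 9th → E.

E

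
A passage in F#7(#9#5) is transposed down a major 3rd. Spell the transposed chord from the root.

F# down a major 3rd → D. New chord: D dominant seventh sharp nine sharp five.
Root: D
Major 3rd (3rd): F#
Augmented 5th (5th): A#
Minor 7th (7th): C
Augmented 9th (9th): E#

D F# A# C E#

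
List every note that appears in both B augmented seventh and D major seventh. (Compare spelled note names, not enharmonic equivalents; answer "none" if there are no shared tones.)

A

B augmented seventh = B, D-sharp, F-double-sharp, A.
D major seventh = D, F-sharp, A, C-sharp.
Shared: A.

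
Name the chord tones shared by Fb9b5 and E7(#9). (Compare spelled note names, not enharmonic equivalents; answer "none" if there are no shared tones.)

none

Fb9b5 = Fb, Ab, Cbb, Ebb, Gb.
E7(#9) = E, G#, B, D, F##.
Shared: none.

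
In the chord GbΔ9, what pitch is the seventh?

F

Root of GbΔ9 = Gb. The 7th is a major 7th: Gb up a major 7th → F.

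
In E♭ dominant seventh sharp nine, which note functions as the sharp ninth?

F-sharp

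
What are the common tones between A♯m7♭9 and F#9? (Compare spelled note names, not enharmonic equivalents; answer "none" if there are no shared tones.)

A#, C#, G#

A♯m7♭9 = A#, C#, E#, G#, B.
F#9 = F#, A#, C#, E, G#.
Shared: A#, C#, G#.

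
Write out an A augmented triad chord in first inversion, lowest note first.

C# – E# – A

A augmented triad = A–C#–E#; first inversion → third (C#) lowest.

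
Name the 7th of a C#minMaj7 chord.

C#minMaj7 is built on C#; its 7th is a major 7th above the root.
A seventh above C uses the letter B, and the major 7th above C# is B#.

B#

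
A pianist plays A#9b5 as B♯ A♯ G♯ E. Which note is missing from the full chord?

C𝄪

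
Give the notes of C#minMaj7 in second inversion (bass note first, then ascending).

G#  B#  C#  E

In root position, C#minMaj7 is C#–E–G#–B#.
Second inversion puts the fifth (G#) in the bass.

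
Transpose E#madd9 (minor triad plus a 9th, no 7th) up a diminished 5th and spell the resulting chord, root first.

Transposed root: E# → B (diminished 5th up). So we spell B minor added-ninth:
B — root
D — minor 3rd
F# — perfect 5th
C# — major 9th

B, D, F#, C#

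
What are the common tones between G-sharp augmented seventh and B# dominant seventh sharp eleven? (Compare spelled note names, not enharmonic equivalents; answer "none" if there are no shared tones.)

B-sharp, D-double-sharp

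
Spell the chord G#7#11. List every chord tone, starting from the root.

G#7#11 is a dominant seventh sharp eleven built on G♯.
root → G♯
3rd (major 3rd) → B♯
5th (perfect 5th) → D♯
7th (minor 7th) → F♯
11th (augmented 11th) → C𝄪

G♯, B♯, D♯, F♯, C𝄪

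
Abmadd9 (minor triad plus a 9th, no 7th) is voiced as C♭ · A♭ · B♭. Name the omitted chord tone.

The full Abmadd9 chord is A♭, C♭, E♭, B♭.
Comparing with the voicing, the perfect 5th (5th) — E♭ — is absent.

E♭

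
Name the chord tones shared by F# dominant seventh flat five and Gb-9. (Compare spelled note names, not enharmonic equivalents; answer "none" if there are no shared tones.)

F# dominant seventh flat five: F# A# C E
Gb-9: Gb Bbb Db Fb Ab
Common to both → none.

none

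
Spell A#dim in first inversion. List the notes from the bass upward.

A#dim = A#–C#–E; first inversion → third (C#) lowest.

C# E A#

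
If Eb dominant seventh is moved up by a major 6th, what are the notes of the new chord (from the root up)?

C, E, G, Bb

A major 6th up from Eb is C, so the new chord is C dominant seventh.
- root: C
- major 3rd: E
- perfect 5th: G
- minor 7th: Bb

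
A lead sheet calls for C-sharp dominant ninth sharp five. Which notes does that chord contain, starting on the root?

C-sharp dominant ninth sharp five: dominant ninth sharp five on C-sharp.
- root: C-sharp
- major 3rd: E-sharp
- augmented 5th: G-double-sharp
- minor 7th: B
- major 9th: D-sharp

C-sharp, E-sharp, G-double-sharp, B, D-sharp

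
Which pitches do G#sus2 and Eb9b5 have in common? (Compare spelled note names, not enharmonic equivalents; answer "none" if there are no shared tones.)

G#sus2 = G#, A#, D#.
Eb9b5 = Eb, G, Bbb, Db, F.
Shared: none.

none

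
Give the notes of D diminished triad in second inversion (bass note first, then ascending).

In root position, D diminished triad is D–F–Ab.
Second inversion puts the fifth (Ab) in the bass.

Ab, D, F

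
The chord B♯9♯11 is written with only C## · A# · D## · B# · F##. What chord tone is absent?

B♯9♯11 = B#, D##, F##, A#, C##, E##. The voicing lacks the 11th (augmented 11th), E##.

E##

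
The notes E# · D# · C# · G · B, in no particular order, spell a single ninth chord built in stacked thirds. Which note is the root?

C#

Arranged so that each adjacent pair is a third by letter name: C# – E# – G – B – D#.
The bottom of that stack, C#, is the root (this is C# dominant ninth flat five).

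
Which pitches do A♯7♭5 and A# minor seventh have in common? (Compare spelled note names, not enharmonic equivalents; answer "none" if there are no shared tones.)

A# – G#

A♯7♭5 = A#, C##, E, G#.
A# minor seventh = A#, C#, E#, G#.
Shared: A#, G#.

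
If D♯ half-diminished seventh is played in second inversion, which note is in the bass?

D♯ half-diminished seventh = D#–F#–A–C#. Second inversion → fifth in the bass = A.

A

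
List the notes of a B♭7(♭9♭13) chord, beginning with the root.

Root Bb, quality dominant seventh flat nine flat thirteen:
- root: Bb
- major 3rd: D
- perfect 5th: F
- minor 7th: Ab
- minor 9th: Cb
- minor 13th: Gb

Bb, D, F, Ab, Cb, Gb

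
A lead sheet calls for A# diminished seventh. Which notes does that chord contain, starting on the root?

A♯  C♯  E  G

A# diminished seventh: diminished seventh on A♯.
Root: A♯
Minor 3rd (3rd): C♯
Diminished 5th (5th): E
Diminished 7th (7th): G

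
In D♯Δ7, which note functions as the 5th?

A#

Root of D♯Δ7 = D#. The 5th is a perfect 5th: D# up a perfect 5th → A#.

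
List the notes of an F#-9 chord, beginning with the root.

F#-9: minor ninth on F#.
Root: F#
Minor 3rd (3rd): A
Perfect 5th (5th): C#
Minor 7th (7th): E
Major 9th (9th): G#

F# – A – C# – E – G#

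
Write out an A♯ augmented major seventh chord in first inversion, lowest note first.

A♯ augmented major seventh = A-sharp–C-double-sharp–E-double-sharp–G-double-sharp; first inversion → third (C-double-sharp) lowest.

C-double-sharp, E-double-sharp, G-double-sharp, A-sharp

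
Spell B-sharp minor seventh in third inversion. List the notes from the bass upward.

A-sharp – B-sharp – D-sharp – F-double-sharp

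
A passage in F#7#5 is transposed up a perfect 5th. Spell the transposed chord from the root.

C# – E# – G## – B

F# up a perfect 5th → C#. New chord: C# augmented seventh.
C# — root
E# — major 3rd
G## — augmented 5th
B — minor 7th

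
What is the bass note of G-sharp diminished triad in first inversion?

G-sharp diminished triad = G♯–B–D. First inversion → third in the bass = B.

B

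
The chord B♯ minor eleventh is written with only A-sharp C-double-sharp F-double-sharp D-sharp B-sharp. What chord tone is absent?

B♯ minor eleventh = B-sharp, D-sharp, F-double-sharp, A-sharp, C-double-sharp, E-sharp. The voicing lacks the 11th (perfect 11th), E-sharp.

E-sharp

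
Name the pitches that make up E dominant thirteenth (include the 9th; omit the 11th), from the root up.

Root E, quality dominant thirteenth:
E — root
G-sharp — major 3rd
B — perfect 5th
D — minor 7th
F-sharp — major 9th
C-sharp — major 13th

E, G-sharp, B, D, F-sharp, C-sharp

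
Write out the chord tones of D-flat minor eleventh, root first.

D-flat  F-flat  A-flat  C-flat  E-flat  G-flat

D-flat minor eleventh is a minor eleventh built on D-flat.
Root: D-flat
Minor 3rd (3rd): F-flat
Perfect 5th (5th): A-flat
Minor 7th (7th): C-flat
Major 9th (9th): E-flat
Perfect 11th (11th): G-flat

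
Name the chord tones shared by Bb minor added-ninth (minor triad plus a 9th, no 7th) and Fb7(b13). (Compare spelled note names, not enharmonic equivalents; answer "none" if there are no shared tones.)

none

Bb minor added-ninth: B♭ D♭ F C
Fb7(b13): F♭ A♭ C♭ E𝄫 D𝄫
Common to both → none.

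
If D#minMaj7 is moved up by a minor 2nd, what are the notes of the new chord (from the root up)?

E – G – B – D#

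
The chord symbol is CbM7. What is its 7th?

B♭

CbM7 is built on C♭; its 7th is a major 7th above the root.
A seventh above C uses the letter B, and the major 7th above C♭ is B♭.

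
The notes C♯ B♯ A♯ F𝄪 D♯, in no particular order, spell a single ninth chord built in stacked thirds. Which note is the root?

Stacking in thirds gives B♯ – D♯ – F𝄪 – A♯ – C♯, so B♯ is the root — B♯ minor seventh flat nine.

B♯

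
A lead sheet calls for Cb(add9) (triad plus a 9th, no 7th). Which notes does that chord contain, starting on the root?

Cb(add9): added-ninth on Cb.
root → Cb
3rd (major 3rd) → Eb
5th (perfect 5th) → Gb
9th (major 9th) → Db

Cb, Eb, Gb, Db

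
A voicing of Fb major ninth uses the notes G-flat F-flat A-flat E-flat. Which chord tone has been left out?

C-flat

Fb major ninth = F-flat, A-flat, C-flat, E-flat, G-flat. The voicing lacks the 5th (perfect 5th), C-flat.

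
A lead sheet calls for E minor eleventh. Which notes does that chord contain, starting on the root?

E minor eleventh is a minor eleventh built on E.
- root: E
- minor 3rd: G
- perfect 5th: B
- minor 7th: D
- major 9th: F#
- perfect 11th: A

E, G, B, D, F#, A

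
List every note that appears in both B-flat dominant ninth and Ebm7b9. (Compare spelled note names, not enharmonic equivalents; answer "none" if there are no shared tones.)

B-flat dominant ninth: B♭ D F A♭ C
Ebm7b9: E♭ G♭ B♭ D♭ F♭
Common to both → B♭.

B♭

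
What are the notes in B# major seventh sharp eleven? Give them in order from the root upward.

B# D## F## A## E##

B# major seventh sharp eleven: major seventh sharp eleven on B#.
- root: B#
- major 3rd: D##
- perfect 5th: F##
- major 7th: A##
- augmented 11th: E##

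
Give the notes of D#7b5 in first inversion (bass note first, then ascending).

F𝄪, A, C♯, D♯

In root position, D#7b5 is D♯–F𝄪–A–C♯.
First inversion puts the third (F𝄪) in the bass.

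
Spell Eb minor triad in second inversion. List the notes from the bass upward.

Eb minor triad = Eb–Gb–Bb; second inversion → fifth (Bb) lowest.

Bb, Eb, Gb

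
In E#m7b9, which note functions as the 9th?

Root of E#m7b9 = E♯. The 9th is a minor 9th: E♯ up a minor 9th → F♯.

F♯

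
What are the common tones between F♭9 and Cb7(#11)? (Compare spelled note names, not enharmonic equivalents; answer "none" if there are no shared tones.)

F♭9 = Fb, Ab, Cb, Ebb, Gb.
Cb7(#11) = Cb, Eb, Gb, Bbb, F.
Shared: Cb, Gb.

Cb, Gb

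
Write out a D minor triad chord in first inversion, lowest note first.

D minor triad = D–F–A; first inversion → third (F) lowest.

F A D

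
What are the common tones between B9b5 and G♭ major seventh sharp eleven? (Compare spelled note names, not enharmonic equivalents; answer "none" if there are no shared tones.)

F

B9b5 = B, D♯, F, A, C♯.
G♭ major seventh sharp eleven = G♭, B♭, D♭, F, C.
Shared: F.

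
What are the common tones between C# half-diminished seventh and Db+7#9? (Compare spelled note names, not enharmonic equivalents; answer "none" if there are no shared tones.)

C# half-diminished seventh = C♯, E, G, B.
Db+7#9 = D♭, F, A, C♭, E.
Shared: E.

E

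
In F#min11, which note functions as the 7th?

E

F#min11 is built on F♯; its 7th is a minor 7th above the root.
A seventh above F uses the letter E, and the minor 7th above F♯ is E.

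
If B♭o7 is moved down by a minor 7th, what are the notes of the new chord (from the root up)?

Bb down a minor 7th → C. New chord: C diminished seventh.
C — root
Eb — minor 3rd
Gb — diminished 5th
Bbb — diminished 7th

C – Eb – Gb – Bbb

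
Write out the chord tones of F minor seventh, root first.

F A-flat C E-flat

F minor seventh is a minor seventh built on F.
- root: F
- minor 3rd: A-flat
- perfect 5th: C
- minor 7th: E-flat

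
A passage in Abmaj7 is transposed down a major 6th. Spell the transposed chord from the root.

Cb, Eb, Gb, Bb

Transposed root: Ab → Cb (major 6th down). So we spell Cb major seventh:
root → Cb
3rd (major 3rd) → Eb
5th (perfect 5th) → Gb
7th (major 7th) → Bb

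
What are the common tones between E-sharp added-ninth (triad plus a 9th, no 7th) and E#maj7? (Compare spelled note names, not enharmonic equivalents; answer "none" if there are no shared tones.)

E-sharp added-ninth = E#, G##, B#, F##.
E#maj7 = E#, G##, B#, D##.
Shared: E#, G##, B#.

E# – G## – B#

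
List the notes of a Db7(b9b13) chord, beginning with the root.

Db7(b9b13): dominant seventh flat nine flat thirteen on D♭.
Root: D♭
Major 3rd (3rd): F
Perfect 5th (5th): A♭
Minor 7th (7th): C♭
Minor 9th (9th): E𝄫
Minor 13th (13th): B𝄫

D♭, F, A♭, C♭, E𝄫, B𝄫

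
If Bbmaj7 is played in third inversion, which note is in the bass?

A

Bbmaj7 = Bb–D–F–A. Third inversion → seventh in the bass = A.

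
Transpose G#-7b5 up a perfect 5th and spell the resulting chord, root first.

Transposed root: G# → D# (perfect 5th up). So we spell D# half-diminished seventh:
root → D#
3rd (minor 3rd) → F#
5th (diminished 5th) → A
7th (minor 7th) → C#

D# – F# – A – C#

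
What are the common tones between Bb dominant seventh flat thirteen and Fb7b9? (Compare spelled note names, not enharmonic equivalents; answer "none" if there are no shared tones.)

Bb dominant seventh flat thirteen: B♭ D F A♭ G♭
Fb7b9: F♭ A♭ C♭ E𝄫 G𝄫
Common to both → A♭.

A♭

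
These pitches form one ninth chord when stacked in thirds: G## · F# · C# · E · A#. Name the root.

F#

Arranged so that each adjacent pair is a third by letter name: F# – A# – C# – E – G##.
The bottom of that stack, F#, is the root (this is F# dominant seventh sharp nine).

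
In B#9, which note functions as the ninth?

C##

Root of B#9 = B#. The 9th is a major 9th: B# up a major 9th → C##.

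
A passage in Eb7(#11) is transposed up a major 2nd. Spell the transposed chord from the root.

F, A, C, E♭, B

Transposed root: E♭ → F (major 2nd up). So we spell F dominant seventh sharp eleven:
root → F
3rd (major 3rd) → A
5th (perfect 5th) → C
7th (minor 7th) → E♭
11th (augmented 11th) → B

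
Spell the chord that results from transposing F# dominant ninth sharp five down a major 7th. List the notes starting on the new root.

G – B – D-sharp – F – A

A major 7th down from F-sharp is G, so the new chord is G dominant ninth sharp five.
- root: G
- major 3rd: B
- augmented 5th: D-sharp
- minor 7th: F
- major 9th: A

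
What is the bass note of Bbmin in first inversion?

Bbmin in root position is Bb–Db–F.
First inversion places the third in the bass, which is Db.

Db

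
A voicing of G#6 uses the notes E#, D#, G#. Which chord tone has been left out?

B#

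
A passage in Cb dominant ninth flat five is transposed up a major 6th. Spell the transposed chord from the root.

Ab, C, Ebb, Gb, Bb

Cb up a major 6th → Ab. New chord: Ab dominant ninth flat five.
Ab — root
C — major 3rd
Ebb — diminished 5th
Gb — minor 7th
Bb — major 9th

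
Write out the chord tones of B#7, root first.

B#7 is a dominant seventh built on B#.
root → B#
3rd (major 3rd) → D##
5th (perfect 5th) → F##
7th (minor 7th) → A#

B#  D##  F##  A#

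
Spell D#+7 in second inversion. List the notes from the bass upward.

D#+7 = D♯–F𝄪–A𝄪–C♯; second inversion → fifth (A𝄪) lowest.

A𝄪, C♯, D♯, F𝄪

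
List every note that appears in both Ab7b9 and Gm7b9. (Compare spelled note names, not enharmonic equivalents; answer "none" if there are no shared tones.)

Ab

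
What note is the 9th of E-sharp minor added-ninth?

Root of E-sharp minor added-ninth = E-sharp. The 9th is a major 9th: E-sharp up a major 9th → F-double-sharp.

F-double-sharp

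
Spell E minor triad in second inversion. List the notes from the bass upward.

E minor triad = E–G–B; second inversion → fifth (B) lowest.

B – E – G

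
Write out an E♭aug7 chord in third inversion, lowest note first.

Db  Eb  G  B

E♭aug7 = Eb–G–B–Db; third inversion → seventh (Db) lowest.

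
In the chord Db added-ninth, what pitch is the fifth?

Ab

Db added-ninth is built on Db; its 5th is a perfect 5th above the root.
A fifth above D uses the letter A, and the perfect 5th above Db is Ab.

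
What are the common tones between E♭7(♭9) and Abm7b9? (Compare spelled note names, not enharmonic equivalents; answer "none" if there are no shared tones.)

E♭7(♭9): Eb G Bb Db Fb
Abm7b9: Ab Cb Eb Gb Bbb
Common to both → Eb.

Eb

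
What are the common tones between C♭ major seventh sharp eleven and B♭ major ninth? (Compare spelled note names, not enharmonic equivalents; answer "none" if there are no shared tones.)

B-flat  F

C♭ major seventh sharp eleven = C-flat, E-flat, G-flat, B-flat, F.
B♭ major ninth = B-flat, D, F, A, C.
Shared: B-flat, F.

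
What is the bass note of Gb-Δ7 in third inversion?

F

Gb-Δ7 in root position is Gb–Bbb–Db–F.
Third inversion places the seventh in the bass, which is F.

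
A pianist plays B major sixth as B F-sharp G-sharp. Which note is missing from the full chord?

D-sharp

The full B major sixth chord is B, D-sharp, F-sharp, G-sharp.
Comparing with the voicing, the major 3rd (3rd) — D-sharp — is absent.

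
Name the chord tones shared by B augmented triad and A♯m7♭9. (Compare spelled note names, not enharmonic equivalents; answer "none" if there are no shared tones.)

B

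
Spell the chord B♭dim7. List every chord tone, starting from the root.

B♭, D♭, F♭, A𝄫

B♭dim7 is a diminished seventh built on B♭.
B♭ — root
D♭ — minor 3rd
F♭ — diminished 5th
A𝄫 — diminished 7th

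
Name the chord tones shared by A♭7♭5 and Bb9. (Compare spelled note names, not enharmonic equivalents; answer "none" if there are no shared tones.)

A♭7♭5 = Ab, C, Ebb, Gb.
Bb9 = Bb, D, F, Ab, C.
Shared: Ab, C.

Ab C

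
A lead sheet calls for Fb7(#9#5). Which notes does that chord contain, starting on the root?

Fb7(#9#5) is a dominant seventh sharp nine sharp five built on F♭.
F♭ — root
A♭ — major 3rd
C — augmented 5th
E𝄫 — minor 7th
G — augmented 9th

F♭ A♭ C E𝄫 G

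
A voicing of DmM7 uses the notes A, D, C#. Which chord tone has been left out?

The full DmM7 chord is D, F, A, C#.
Comparing with the voicing, the minor 3rd (3rd) — F — is absent.

F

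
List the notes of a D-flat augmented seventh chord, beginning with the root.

D-flat F A C-flat

D-flat augmented seventh is an augmented seventh built on D-flat.
root → D-flat
3rd (major 3rd) → F
5th (augmented 5th) → A
7th (minor 7th) → C-flat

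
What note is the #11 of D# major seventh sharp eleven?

G-double-sharp

Root of D# major seventh sharp eleven = D-sharp. The 11th is an augmented 11th: D-sharp up an augmented 11th → G-double-sharp.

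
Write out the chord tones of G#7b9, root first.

G#, B#, D#, F#, A

G#7b9: dominant seventh flat nine on G#.
G# — root
B# — major 3rd
D# — perfect 5th
F# — minor 7th
A — minor 9th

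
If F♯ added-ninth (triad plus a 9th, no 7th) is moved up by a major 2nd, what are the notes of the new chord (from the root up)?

G-sharp, B-sharp, D-sharp, A-sharp

Transposed root: F-sharp → G-sharp (major 2nd up). So we spell G-sharp added-ninth:
G-sharp — root
B-sharp — major 3rd
D-sharp — perfect 5th
A-sharp — major 9th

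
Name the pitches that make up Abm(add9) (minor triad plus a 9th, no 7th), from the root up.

Abm(add9) is a minor added-ninth built on Ab.
Root: Ab
Minor 3rd (3rd): Cb
Perfect 5th (5th): Eb
Major 9th (9th): Bb

Ab, Cb, Eb, Bb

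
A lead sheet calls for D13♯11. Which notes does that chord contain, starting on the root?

D13♯11: dominant thirteenth sharp eleven on D.
root → D
3rd (major 3rd) → F♯
5th (perfect 5th) → A
7th (minor 7th) → C
9th (major 9th) → E
11th (augmented 11th) → G♯
13th (major 13th) → B

D – F♯ – A – C – E – G♯ – B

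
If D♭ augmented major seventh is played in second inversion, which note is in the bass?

D♭ augmented major seventh in root position is Db–F–A–C.
Second inversion places the fifth in the bass, which is A.

A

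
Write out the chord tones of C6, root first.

C, E, G, A

C6: major sixth on C.
root → C
3rd (major 3rd) → E
5th (perfect 5th) → G
6th (major 6th) → A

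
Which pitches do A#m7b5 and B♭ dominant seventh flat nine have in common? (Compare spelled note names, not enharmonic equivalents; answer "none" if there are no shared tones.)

none

A#m7b5 = A#, C#, E, G#.
B♭ dominant seventh flat nine = Bb, D, F, Ab, Cb.
Shared: none.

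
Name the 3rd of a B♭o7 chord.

B♭o7 is built on Bb; its 3rd is a minor 3rd above the root.
A third above B uses the letter D, and the minor 3rd above Bb is Db.

Db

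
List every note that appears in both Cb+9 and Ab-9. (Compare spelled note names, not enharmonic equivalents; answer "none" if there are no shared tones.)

Cb+9 = Cb, Eb, G, Bbb, Db.
Ab-9 = Ab, Cb, Eb, Gb, Bb.
Shared: Cb, Eb.

Cb Eb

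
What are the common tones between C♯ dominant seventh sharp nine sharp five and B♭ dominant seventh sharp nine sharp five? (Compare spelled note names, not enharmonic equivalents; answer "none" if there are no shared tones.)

C-sharp

C♯ dominant seventh sharp nine sharp five = C-sharp, E-sharp, G-double-sharp, B, D-double-sharp.
B♭ dominant seventh sharp nine sharp five = B-flat, D, F-sharp, A-flat, C-sharp.
Shared: C-sharp.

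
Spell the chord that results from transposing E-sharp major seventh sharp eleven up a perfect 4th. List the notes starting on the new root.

Transposed root: E-sharp → A-sharp (perfect 4th up). So we spell A-sharp major seventh sharp eleven:
Root: A-sharp
Major 3rd (3rd): C-double-sharp
Perfect 5th (5th): E-sharp
Major 7th (7th): G-double-sharp
Augmented 11th (11th): D-double-sharp

A-sharp – C-double-sharp – E-sharp – G-double-sharp – D-double-sharp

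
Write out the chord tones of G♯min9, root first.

G#, B, D#, F#, A#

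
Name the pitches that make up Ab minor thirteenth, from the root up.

A♭ C♭ E♭ G♭ B♭ D♭ F

Ab minor thirteenth is a minor thirteenth built on A♭.
root → A♭
3rd (minor 3rd) → C♭
5th (perfect 5th) → E♭
7th (minor 7th) → G♭
9th (major 9th) → B♭
11th (perfect 11th) → D♭
13th (major 13th) → F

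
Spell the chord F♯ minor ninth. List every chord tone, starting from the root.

F♯ minor ninth: minor ninth on F♯.
root → F♯
3rd (minor 3rd) → A
5th (perfect 5th) → C♯
7th (minor 7th) → E
9th (major 9th) → G♯

F♯, A, C♯, E, G♯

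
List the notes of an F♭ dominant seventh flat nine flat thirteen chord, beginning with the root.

F♭ dominant seventh flat nine flat thirteen: dominant seventh flat nine flat thirteen on F♭.
- root: F♭
- major 3rd: A♭
- perfect 5th: C♭
- minor 7th: E𝄫
- minor 9th: G𝄫
- minor 13th: D𝄫

F♭, A♭, C♭, E𝄫, G𝄫, D𝄫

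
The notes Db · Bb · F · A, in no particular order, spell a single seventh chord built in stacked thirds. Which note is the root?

Bb

Arranged so that each adjacent pair is a third by letter name: Bb – Db – F – A.
The bottom of that stack, Bb, is the root (this is Bb minor-major seventh).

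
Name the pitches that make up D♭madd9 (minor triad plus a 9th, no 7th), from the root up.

D♭madd9: minor added-ninth on D♭.
- root: D♭
- minor 3rd: F♭
- perfect 5th: A♭
- major 9th: E♭

D♭, F♭, A♭, E♭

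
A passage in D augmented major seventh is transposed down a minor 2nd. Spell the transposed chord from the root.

C-sharp  E-sharp  G-double-sharp  B-sharp

D down a minor 2nd → C-sharp. New chord: C-sharp augmented major seventh.
- root: C-sharp
- major 3rd: E-sharp
- augmented 5th: G-double-sharp
- major 7th: B-sharp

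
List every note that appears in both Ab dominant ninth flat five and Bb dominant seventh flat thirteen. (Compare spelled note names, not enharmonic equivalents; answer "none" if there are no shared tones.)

A-flat G-flat B-flat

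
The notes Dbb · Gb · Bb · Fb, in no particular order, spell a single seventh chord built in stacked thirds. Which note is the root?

Stacking in thirds gives Gb – Bb – Dbb – Fb, so Gb is the root — Gb dominant seventh flat five.

Gb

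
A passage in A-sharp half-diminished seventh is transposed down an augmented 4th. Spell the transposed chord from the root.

E, G, Bb, D

An augmented 4th down from A# is E, so the new chord is E half-diminished seventh.
root → E
3rd (minor 3rd) → G
5th (diminished 5th) → Bb
7th (minor 7th) → D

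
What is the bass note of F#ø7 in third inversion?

E

F#ø7 = F♯–A–C–E. Third inversion → seventh in the bass = E.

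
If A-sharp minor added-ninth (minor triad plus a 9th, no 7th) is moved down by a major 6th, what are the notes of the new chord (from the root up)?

C-sharp, E, G-sharp, D-sharp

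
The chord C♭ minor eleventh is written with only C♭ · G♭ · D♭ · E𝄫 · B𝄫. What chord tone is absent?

F♭

The full C♭ minor eleventh chord is C♭, E𝄫, G♭, B𝄫, D♭, F♭.
Comparing with the voicing, the perfect 11th (11th) — F♭ — is absent.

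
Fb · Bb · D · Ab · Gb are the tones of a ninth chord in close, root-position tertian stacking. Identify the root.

Gb

Stacking in thirds gives Gb – Bb – D – Fb – Ab, so Gb is the root — Gb dominant ninth sharp five.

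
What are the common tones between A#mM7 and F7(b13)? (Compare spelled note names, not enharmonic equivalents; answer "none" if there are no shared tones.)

none

A#mM7 = A#, C#, E#, G##.
F7(b13) = F, A, C, Eb, Db.
Shared: none.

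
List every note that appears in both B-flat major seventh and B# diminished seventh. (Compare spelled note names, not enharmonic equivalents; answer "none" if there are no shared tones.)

A

B-flat major seventh: B-flat D F A
B# diminished seventh: B-sharp D-sharp F-sharp A
Common to both → A.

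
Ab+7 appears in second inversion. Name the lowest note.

E

Ab+7 in root position is A♭–C–E–G♭.
Second inversion places the fifth in the bass, which is E.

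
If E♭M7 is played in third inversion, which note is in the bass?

E♭M7 in root position is E♭–G–B♭–D.
Third inversion places the seventh in the bass, which is D.

D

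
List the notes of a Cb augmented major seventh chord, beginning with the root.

C-flat, E-flat, G, B-flat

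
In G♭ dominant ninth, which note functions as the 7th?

F♭

G♭ dominant ninth is built on G♭; its 7th is a minor 7th above the root.
A seventh above G uses the letter F, and the minor 7th above G♭ is F♭.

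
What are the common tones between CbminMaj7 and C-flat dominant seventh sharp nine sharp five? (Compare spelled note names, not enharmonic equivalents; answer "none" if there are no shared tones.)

Cb

CbminMaj7: Cb Ebb Gb Bb
C-flat dominant seventh sharp nine sharp five: Cb Eb G Bbb D
Common to both → Cb.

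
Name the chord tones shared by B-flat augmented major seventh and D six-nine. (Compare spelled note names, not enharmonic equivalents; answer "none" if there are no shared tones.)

B-flat augmented major seventh = B-flat, D, F-sharp, A.
D six-nine = D, F-sharp, A, B, E.
Shared: D, F-sharp, A.

D F-sharp A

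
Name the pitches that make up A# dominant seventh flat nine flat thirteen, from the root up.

A# dominant seventh flat nine flat thirteen is a dominant seventh flat nine flat thirteen built on A-sharp.
root → A-sharp
3rd (major 3rd) → C-double-sharp
5th (perfect 5th) → E-sharp
7th (minor 7th) → G-sharp
9th (minor 9th) → B
13th (minor 13th) → F-sharp

A-sharp – C-double-sharp – E-sharp – G-sharp – B – F-sharp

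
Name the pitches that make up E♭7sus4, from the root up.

Eb Ab Bb Db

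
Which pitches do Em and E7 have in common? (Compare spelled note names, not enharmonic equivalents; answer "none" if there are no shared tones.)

E B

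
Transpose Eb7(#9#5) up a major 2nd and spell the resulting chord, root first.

A major 2nd up from Eb is F, so the new chord is F dominant seventh sharp nine sharp five.
root → F
3rd (major 3rd) → A
5th (augmented 5th) → C#
7th (minor 7th) → Eb
9th (augmented 9th) → G#

F, A, C#, Eb, G#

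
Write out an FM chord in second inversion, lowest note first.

In root position, FM is F–A–C.
Second inversion puts the fifth (C) in the bass.

C, F, A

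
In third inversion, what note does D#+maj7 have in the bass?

D#+maj7 = D#–F##–A##–C##. Third inversion → seventh in the bass = C##.

C##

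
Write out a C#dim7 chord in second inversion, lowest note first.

G, B♭, C♯, E

In root position, C#dim7 is C♯–E–G–B♭.
Second inversion puts the fifth (G) in the bass.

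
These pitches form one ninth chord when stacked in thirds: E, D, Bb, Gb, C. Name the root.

Stacking in thirds gives C – E – Gb – Bb – D, so C is the root — C dominant ninth flat five.

C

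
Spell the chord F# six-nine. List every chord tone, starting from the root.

F-sharp A-sharp C-sharp D-sharp G-sharp

Root F-sharp, quality six-nine:
Root: F-sharp
Major 3rd (3rd): A-sharp
Perfect 5th (5th): C-sharp
Major 6th (6th): D-sharp
Major 9th (9th): G-sharp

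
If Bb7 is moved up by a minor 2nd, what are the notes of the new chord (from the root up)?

A minor 2nd up from Bb is Cb, so the new chord is Cb dominant seventh.
- root: Cb
- major 3rd: Eb
- perfect 5th: Gb
- minor 7th: Bbb

Cb, Eb, Gb, Bbb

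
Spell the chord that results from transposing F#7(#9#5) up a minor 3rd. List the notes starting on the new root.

A, C#, E#, G, B#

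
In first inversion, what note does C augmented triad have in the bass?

C augmented triad = C–E–G#. First inversion → third in the bass = E.

E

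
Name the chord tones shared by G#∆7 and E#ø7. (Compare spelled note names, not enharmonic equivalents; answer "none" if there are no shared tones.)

G#∆7: G# B# D# F##
E#ø7: E# G# B D#
Common to both → G#, D#.

G#  D#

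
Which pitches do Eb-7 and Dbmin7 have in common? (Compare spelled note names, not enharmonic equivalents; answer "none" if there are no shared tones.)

Db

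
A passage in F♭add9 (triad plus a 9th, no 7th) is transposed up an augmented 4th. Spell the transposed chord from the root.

Bb, D, F, C

An augmented 4th up from Fb is Bb, so the new chord is Bb added-ninth.
Root: Bb
Major 3rd (3rd): D
Perfect 5th (5th): F
Major 9th (9th): C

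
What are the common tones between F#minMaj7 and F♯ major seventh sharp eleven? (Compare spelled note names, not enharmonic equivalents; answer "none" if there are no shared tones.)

F#minMaj7: F# A C# E#
F♯ major seventh sharp eleven: F# A# C# E# B#
Common to both → F#, C#, E#.

F#  C#  E#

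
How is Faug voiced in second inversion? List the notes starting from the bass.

Faug = F–A–C♯; second inversion → fifth (C♯) lowest.

C♯, F, A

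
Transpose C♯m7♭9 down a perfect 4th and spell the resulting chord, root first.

C# down a perfect 4th → G#. New chord: G# minor seventh flat nine.
Root: G#
Minor 3rd (3rd): B
Perfect 5th (5th): D#
Minor 7th (7th): F#
Minor 9th (9th): A

G# B D# F# A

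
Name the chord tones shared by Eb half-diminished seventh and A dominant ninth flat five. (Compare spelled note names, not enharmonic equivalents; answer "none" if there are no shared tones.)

Eb

Eb half-diminished seventh = Eb, Gb, Bbb, Db.
A dominant ninth flat five = A, C#, Eb, G, B.
Shared: Eb.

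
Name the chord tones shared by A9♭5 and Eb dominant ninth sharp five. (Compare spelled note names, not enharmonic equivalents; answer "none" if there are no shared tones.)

A9♭5 = A, C#, Eb, G, B.
Eb dominant ninth sharp five = Eb, G, B, Db, F.
Shared: Eb, G, B.

Eb – G – B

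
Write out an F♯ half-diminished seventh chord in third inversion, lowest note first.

E, F-sharp, A, C

F♯ half-diminished seventh = F-sharp–A–C–E; third inversion → seventh (E) lowest.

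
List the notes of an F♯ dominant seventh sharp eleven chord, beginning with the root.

F♯ dominant seventh sharp eleven: dominant seventh sharp eleven on F-sharp.
root → F-sharp
3rd (major 3rd) → A-sharp
5th (perfect 5th) → C-sharp
7th (minor 7th) → E
11th (augmented 11th) → B-sharp

F-sharp A-sharp C-sharp E B-sharp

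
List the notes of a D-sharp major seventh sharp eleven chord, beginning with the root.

D♯ – F𝄪 – A♯ – C𝄪 – G𝄪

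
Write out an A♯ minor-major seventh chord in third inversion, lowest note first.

G## – A# – C# – E#

A♯ minor-major seventh = A#–C#–E#–G##; third inversion → seventh (G##) lowest.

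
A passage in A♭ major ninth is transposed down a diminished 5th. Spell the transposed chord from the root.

Ab down a diminished 5th → D. New chord: D major ninth.
Root: D
Major 3rd (3rd): F#
Perfect 5th (5th): A
Major 7th (7th): C#
Major 9th (9th): E

D  F#  A  C#  E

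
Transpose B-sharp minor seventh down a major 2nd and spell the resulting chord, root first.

A#, C#, E#, G#

B# down a major 2nd → A#. New chord: A# minor seventh.
Root: A#
Minor 3rd (3rd): C#
Perfect 5th (5th): E#
Minor 7th (7th): G#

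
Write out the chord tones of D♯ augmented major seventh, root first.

D♯ augmented major seventh is an augmented major seventh built on D#.
root → D#
3rd (major 3rd) → F##
5th (augmented 5th) → A##
7th (major 7th) → C##

D#, F##, A##, C##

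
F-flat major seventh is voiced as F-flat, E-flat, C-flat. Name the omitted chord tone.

The full F-flat major seventh chord is F-flat, A-flat, C-flat, E-flat.
Comparing with the voicing, the major 3rd (3rd) — A-flat — is absent.

A-flat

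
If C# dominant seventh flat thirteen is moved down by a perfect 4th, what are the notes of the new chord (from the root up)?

Transposed root: C-sharp → G-sharp (perfect 4th down). So we spell G-sharp dominant seventh flat thirteen:
- root: G-sharp
- major 3rd: B-sharp
- perfect 5th: D-sharp
- minor 7th: F-sharp
- minor 13th: E

G-sharp, B-sharp, D-sharp, F-sharp, E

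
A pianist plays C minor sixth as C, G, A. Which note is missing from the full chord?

E-flat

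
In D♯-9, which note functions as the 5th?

A♯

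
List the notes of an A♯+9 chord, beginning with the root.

A♯+9 is a dominant ninth sharp five built on A#.
root → A#
3rd (major 3rd) → C##
5th (augmented 5th) → E##
7th (minor 7th) → G#
9th (major 9th) → B#

A#  C##  E##  G#  B#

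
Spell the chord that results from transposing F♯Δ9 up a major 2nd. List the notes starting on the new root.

F# up a major 2nd → G#. New chord: G# major ninth.
G# — root
B# — major 3rd
D# — perfect 5th
F## — major 7th
A# — major 9th

G#, B#, D#, F##, A#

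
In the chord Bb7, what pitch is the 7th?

Ab

Root of Bb7 = Bb. The 7th is a minor 7th: Bb up a minor 7th → Ab.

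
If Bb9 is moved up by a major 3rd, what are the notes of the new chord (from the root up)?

Transposed root: Bb → D (major 3rd up). So we spell D dominant ninth:
- root: D
- major 3rd: F#
- perfect 5th: A
- minor 7th: C
- major 9th: E

D, F#, A, C, E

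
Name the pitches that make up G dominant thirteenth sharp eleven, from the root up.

G, B, D, F, A, C-sharp, E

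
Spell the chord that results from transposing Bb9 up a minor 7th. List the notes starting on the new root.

A minor 7th up from Bb is Ab, so the new chord is Ab dominant ninth.
- root: Ab
- major 3rd: C
- perfect 5th: Eb
- minor 7th: Gb
- major 9th: Bb

Ab, C, Eb, Gb, Bb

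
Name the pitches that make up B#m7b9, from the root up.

B#m7b9 is a minor seventh flat nine built on B#.
root → B#
3rd (minor 3rd) → D#
5th (perfect 5th) → F##
7th (minor 7th) → A#
9th (minor 9th) → C#

B# D# F## A# C#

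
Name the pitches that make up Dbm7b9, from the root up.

Root Db, quality minor seventh flat nine:
Db — root
Fb — minor 3rd
Ab — perfect 5th
Cb — minor 7th
Ebb — minor 9th

Db  Fb  Ab  Cb  Ebb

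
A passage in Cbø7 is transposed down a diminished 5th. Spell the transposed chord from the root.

F  A♭  C♭  E♭

C♭ down a diminished 5th → F. New chord: F half-diminished seventh.
- root: F
- minor 3rd: A♭
- diminished 5th: C♭
- minor 7th: E♭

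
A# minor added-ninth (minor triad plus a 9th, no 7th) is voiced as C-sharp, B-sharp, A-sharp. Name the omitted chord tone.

E-sharp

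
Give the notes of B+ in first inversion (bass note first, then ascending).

In root position, B+ is B–D#–F##.
First inversion puts the third (D#) in the bass.

D#  F##  B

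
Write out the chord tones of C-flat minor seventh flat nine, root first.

C-flat minor seventh flat nine: minor seventh flat nine on C-flat.
- root: C-flat
- minor 3rd: E-double-flat
- perfect 5th: G-flat
- minor 7th: B-double-flat
- minor 9th: D-double-flat

C-flat  E-double-flat  G-flat  B-double-flat  D-double-flat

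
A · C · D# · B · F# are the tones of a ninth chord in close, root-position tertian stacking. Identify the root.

B

Arranged so that each adjacent pair is a third by letter name: B – D# – F# – A – C.
The bottom of that stack, B, is the root (this is B dominant seventh flat nine).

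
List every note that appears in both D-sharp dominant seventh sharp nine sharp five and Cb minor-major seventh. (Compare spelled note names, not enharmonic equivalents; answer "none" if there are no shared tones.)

none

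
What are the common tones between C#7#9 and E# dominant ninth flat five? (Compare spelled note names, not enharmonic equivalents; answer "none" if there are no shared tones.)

E#, B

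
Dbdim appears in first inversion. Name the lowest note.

F♭

Dbdim = D♭–F♭–A𝄫. First inversion → third in the bass = F♭.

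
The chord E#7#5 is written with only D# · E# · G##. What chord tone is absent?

The full E#7#5 chord is E#, G##, B##, D#.
Comparing with the voicing, the augmented 5th (5th) — B## — is absent.

B##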